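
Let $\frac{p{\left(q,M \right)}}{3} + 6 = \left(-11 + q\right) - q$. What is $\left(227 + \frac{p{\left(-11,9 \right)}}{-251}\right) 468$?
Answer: $\frac{26689104}{251} \approx 1.0633 \cdot 10^{5}$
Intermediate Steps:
$p{\left(q,M \right)} = -51$ ($p{\left(q,M \right)} = -18 + 3 \left(\left(-11 + q\right) - q\right) = -18 + 3 \left(-11\right) = -18 - 33 = -51$)
$\left(227 + \frac{p{\left(-11,9 \right)}}{-251}\right) 468 = \left(227 - \frac{51}{-251}\right) 468 = \left(227 - - \frac{51}{251}\right) 468 = \left(227 + \frac{51}{251}\right) 468 = \frac{57028}{251} \cdot 468 = \frac{26689104}{251}$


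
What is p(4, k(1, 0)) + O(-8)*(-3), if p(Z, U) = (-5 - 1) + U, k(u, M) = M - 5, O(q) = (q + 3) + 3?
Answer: -5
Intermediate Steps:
O(q) = 6 + q (O(q) = (3 + q) + 3 = 6 + q)
k(u, M) = -5 + M
p(Z, U) = -6 + U
p(4, k(1, 0)) + O(-8)*(-3) = (-6 + (-5 + 0)) + (6 - 8)*(-3) = (-6 - 5) - 2*(-3) = -11 + 6 = -5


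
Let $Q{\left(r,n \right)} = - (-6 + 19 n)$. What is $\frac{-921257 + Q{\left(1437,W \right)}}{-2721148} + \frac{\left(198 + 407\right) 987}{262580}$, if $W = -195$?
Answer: $\frac{93291096983}{35725952092} \approx 2.6113$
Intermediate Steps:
$Q{\left(r,n \right)} = 6 - 19 n$
$\frac{-921257 + Q{\left(1437,W \right)}}{-2721148} + \frac{\left(198 + 407\right) 987}{262580} = \frac{-921257 + \left(6 - -3705\right)}{-2721148} + \frac{\left(198 + 407\right) 987}{262580} = \left(-921257 + \left(6 + 3705\right)\right) \left(- \frac{1}{2721148}\right) + 605 \cdot 987 \cdot \frac{1}{262580} = \left(-921257 + 3711\right) \left(- \frac{1}{2721148}\right) + 597135 \cdot \frac{1}{262580} = \left(-917546\right) \left(- \frac{1}{2721148}\right) + \frac{119427}{52516} = \frac{458773}{1360574} + \frac{119427}{52516} = \frac{93291096983}{35725952092}$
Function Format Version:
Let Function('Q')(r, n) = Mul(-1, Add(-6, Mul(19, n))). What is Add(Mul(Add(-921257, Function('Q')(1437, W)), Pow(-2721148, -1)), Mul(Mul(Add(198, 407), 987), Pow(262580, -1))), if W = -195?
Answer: Rational(93291096983, 35725952092) ≈ 2.6113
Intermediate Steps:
Function('Q')(r, n) = Add(6, Mul(-19, n))
Add(Mul(Add(-921257, Function('Q')(1437, W)), Pow(-2721148, -1)), Mul(Mul(Add(198, 407), 987), Pow(262580, -1))) = Add(Mul(Add(-921257, Add(6, Mul(-19, -195))), Pow(-2721148, -1)), Mul(Mul(Add(198, 407), 987), Pow(262580, -1))) = Add(Mul(Add(-921257, Add(6, 3705)), Rational(-1, 2721148)), Mul(Mul(605, 987), Rational(1, 262580))) = Add(Mul(Add(-921257, 3711), Rational(-1, 2721148)), Mul(597135, Rational(1, 262580))) = Add(Mul(-917546, Rational(-1, 2721148)), Rational(119427, 52516)) = Add(Rational(458773, 1360574), Rational(119427, 52516)) = Rational(93291096983, 35725952092)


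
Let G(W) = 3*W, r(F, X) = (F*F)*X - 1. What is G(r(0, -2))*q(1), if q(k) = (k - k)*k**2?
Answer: 0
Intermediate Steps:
q(k) = 0 (q(k) = 0*k**2 = 0)
r(F, X) = -1 + X*F**2 (r(F, X) = F**2*X - 1 = X*F**2 - 1 = -1 + X*F**2)
G(r(0, -2))*q(1) = (3*(-1 - 2*0**2))*0 = (3*(-1 - 2*0))*0 = (3*(-1 + 0))*0 = (3*(-1))*0 = -3*0 = 0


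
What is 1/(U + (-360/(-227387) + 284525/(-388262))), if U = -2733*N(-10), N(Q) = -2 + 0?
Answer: 88285731394/482505250287749 ≈ 0.00018297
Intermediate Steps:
N(Q) = -2
U = 5466 (U = -2733*(-2) = 5466)
1/(U + (-360/(-227387) + 284525/(-388262))) = 1/(5466 + (-360/(-227387) + 284525/(-388262))) = 1/(5466 + (-360*(-1/227387) + 284525*(-1/388262))) = 1/(5466 + (360/227387 - 284525/388262)) = 1/(5466 - 64557511855/88285731394) = 1/(482505250287749/88285731394) = 88285731394/482505250287749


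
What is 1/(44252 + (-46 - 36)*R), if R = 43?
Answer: 1/40726 ≈ 2.4554e-5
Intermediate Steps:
1/(44252 + (-46 - 36)*R) = 1/(44252 + (-46 - 36)*43) = 1/(44252 - 82*43) = 1/(44252 - 3526) = 1/40726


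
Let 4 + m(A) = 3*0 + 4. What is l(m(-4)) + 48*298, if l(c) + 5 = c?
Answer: 14299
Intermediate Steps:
m(A) = 0 (m(A) = -4 + (3*0 + 4) = -4 + (0 + 4) = -4 + 4 = 0)
l(c) = -5 + c
l(m(-4)) + 48*298 = (-5 + 0) + 48*298 = -5 + 14304 = 14299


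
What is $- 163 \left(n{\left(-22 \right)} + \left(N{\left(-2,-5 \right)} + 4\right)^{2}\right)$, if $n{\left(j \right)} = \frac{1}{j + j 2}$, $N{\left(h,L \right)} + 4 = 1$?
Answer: $- \frac{10595}{66} \approx -160.53$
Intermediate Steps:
$N{\left(h,L \right)} = -3$ ($N{\left(h,L \right)} = -4 + 1 = -3$)
$n{\left(j \right)} = \frac{1}{3 j}$ ($n{\left(j \right)} = \frac{1}{j + 2 j} = \frac{1}{3 j}$)
$- 163 \left(n{\left(-22 \right)} + \left(N{\left(-2,-5 \right)} + 4\right)^{2}\right) = - 163 \left(\frac{1}{3 \left(-22\right)} + \left(-3 + 4\right)^{2}\right) = - 163 \left(\frac{1}{3} \left(- \frac{1}{22}\right) + 1^{2}\right) = - 163 \left(- \frac{1}{66} + 1\right) = \left(-163\right) \frac{65}{66} = - \frac{10595}{66}$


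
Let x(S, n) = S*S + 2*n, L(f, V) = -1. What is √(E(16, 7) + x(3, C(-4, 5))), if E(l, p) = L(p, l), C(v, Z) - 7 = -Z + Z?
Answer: √22 ≈ 4.6904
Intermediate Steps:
C(v, Z) = 7 (C(v, Z) = 7 + (-Z + Z) = 7 + 0 = 7)
E(l, p) = -1
x(S, n) = S² + 2*n
√(E(16, 7) + x(3, C(-4, 5))) = √(-1 + (3² + 2*7)) = √(-1 + (9 + 14)) = √(-1 + 23) = √22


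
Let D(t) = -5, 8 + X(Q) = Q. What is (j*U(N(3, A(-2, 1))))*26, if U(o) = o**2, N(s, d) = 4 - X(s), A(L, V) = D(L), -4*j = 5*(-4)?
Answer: 10530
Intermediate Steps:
X(Q) = -8 + Q
j = 5 (j = -5*(-4)/4 = -1/4*(-20) = 5)
A(L, V) = -5
N(s, d) = 12 - s (N(s, d) = 4 - (-8 + s) = 4 + (8 - s) = 12 - s)
(j*U(N(3, A(-2, 1))))*26 = (5*(12 - 1*3)**2)*26 = (5*(12 - 3)**2)*26 = (5*9**2)*26 = (5*81)*26 = 405*26 = 10530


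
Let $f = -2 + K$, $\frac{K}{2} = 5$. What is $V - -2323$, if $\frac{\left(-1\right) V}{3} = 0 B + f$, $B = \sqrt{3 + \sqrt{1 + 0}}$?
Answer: $2299$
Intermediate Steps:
$K = 10$ ($K = 2 \cdot 5 = 10$)
$f = 8$ ($f = -2 + 10 = 8$)
$B = 2$ ($B = \sqrt{3 + \sqrt{1}} = \sqrt{3 + 1} = \sqrt{4} = 2$)
$V = -24$ ($V = - 3 \left(0 \cdot 2 + 8\right) = - 3 \left(0 + 8\right) = \left(-3\right) 8 = -24$)
$V - -2323 = -24 - -2323 = -24 + 2323 = 2299$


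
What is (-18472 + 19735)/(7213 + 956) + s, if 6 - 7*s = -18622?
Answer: 7246713/2723 ≈ 2661.3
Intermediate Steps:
s = 18628/7 (s = 6/7 - ⅐*(-18622) = 6/7 + 18622/7 = 18628/7 ≈ 2661.1)
(-18472 + 19735)/(7213 + 956) + s = (-18472 + 19735)/(7213 + 956) + 18628/7 = 1263/8169 + 18628/7 = 1263*(1/8169) + 18628/7 = 421/2723 + 18628/7 = 7246713/2723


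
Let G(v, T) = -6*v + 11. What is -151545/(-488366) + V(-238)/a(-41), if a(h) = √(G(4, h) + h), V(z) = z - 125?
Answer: 151545/488366 + 121*I*√6/6 ≈ 0.31031 + 49.398*I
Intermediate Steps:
V(z) = -125 + z
G(v, T) = 11 - 6*v
a(h) = √(-13 + h) (a(h) = √((11 - 6*4) + h) = √((11 - 24) + h) = √(-13 + h))
-151545/(-488366) + V(-238)/a(-41) = -151545/(-488366) + (-125 - 238)/(√(-13 - 41)) = -151545*(-1/488366) - 363*(-I*√6/18) = 151545/488366 - 363*(-I*√6/18) = 151545/488366 - (-121)*I*√6/6 = 151545/488366 + 121*I*√6/6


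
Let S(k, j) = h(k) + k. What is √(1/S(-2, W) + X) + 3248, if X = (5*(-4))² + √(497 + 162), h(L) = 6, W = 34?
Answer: 3248 + √(1601 + 4*√659)/2 ≈ 3268.6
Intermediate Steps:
S(k, j) = 6 + k
X = 400 + √659 (X = (-20)² + √659 = 400 + √659 ≈ 425.67)
√(1/S(-2, W) + X) + 3248 = √(1/(6 - 2) + (400 + √659)) + 3248 = √(1/4 + (400 + √659)) + 3248 = √(¼ + (400 + √659)) + 3248 = √(1601/4 + √659) + 3248 = 3248 + √(1601/4 + √659)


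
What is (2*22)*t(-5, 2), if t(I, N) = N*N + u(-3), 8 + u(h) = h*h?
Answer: 220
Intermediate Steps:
u(h) = -8 + h² (u(h) = -8 + h*h = -8 + h²)
t(I, N) = 1 + N² (t(I, N) = N*N + (-8 + (-3)²) = N² + (-8 + 9) = N² + 1 = 1 + N²)
(2*22)*t(-5, 2) = (2*22)*(1 + 2²) = 44*(1 + 4) = 44*5 = 220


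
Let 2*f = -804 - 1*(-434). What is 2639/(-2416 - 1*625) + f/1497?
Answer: -4513168/4552377 ≈ -0.99139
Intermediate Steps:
f = -185 (f = (-804 - 1*(-434))/2 = (-804 + 434)/2 = (1/2)*(-370) = -185)
2639/(-2416 - 1*625) + f/1497 = 2639/(-2416 - 1*625) - 185/1497 = 2639/(-2416 - 625) - 185*1/1497 = 2639/(-3041) - 185/1497 = 2639*(-1/3041) - 185/1497 = -2639/3041 - 185/1497 = -4513168/4552377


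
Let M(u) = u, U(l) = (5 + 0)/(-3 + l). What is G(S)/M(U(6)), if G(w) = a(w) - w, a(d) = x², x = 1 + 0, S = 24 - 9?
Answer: -42/5 ≈ -8.4000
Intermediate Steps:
U(l) = 5/(-3 + l)
S = 15
x = 1
a(d) = 1 (a(d) = 1² = 1)
G(w) = 1 - w
G(S)/M(U(6)) = (1 - 1*15)/((5/(-3 + 6))) = (1 - 15)/((5/3)) = -14/(5*(⅓)) = -14/5/3 = -14*⅗ = -42/5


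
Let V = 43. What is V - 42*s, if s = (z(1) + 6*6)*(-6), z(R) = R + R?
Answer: 9619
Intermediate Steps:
z(R) = 2*R
s = -228 (s = (2*1 + 6*6)*(-6) = (2 + 36)*(-6) = 38*(-6) = -228)
V - 42*s = 43 - 42*(-228) = 43 + 9576 = 9619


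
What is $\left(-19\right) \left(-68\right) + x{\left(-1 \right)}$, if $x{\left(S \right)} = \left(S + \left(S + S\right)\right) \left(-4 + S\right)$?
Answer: $1307$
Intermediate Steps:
$x{\left(S \right)} = 3 S \left(-4 + S\right)$ ($x{\left(S \right)} = \left(S + 2 S\right) \left(-4 + S\right) = 3 S \left(-4 + S\right)$)
$\left(-19\right) \left(-68\right) + x{\left(-1 \right)} = \left(-19\right) \left(-68\right) + 3 \left(-1\right) \left(-4 - 1\right) = 1292 + 3 \left(-1\right) \left(-5\right) = 1292 + 15 = 1307$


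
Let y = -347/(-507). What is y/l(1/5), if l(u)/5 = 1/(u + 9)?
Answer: 15962/12675 ≈ 1.2593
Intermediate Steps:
l(u) = 5/(9 + u) (l(u) = 5/(u + 9) = 5/(9 + u))
y = 347/507 (y = -347*(-1/507) = 347/507 ≈ 0.68442)
y/l(1/5) = 347/(507*((5/(9 + 1/5)))) = 347/(507*((5/(9 + ⅕)))) = 347/(507*((5/(46/5)))) = 347/(507*((5*(5/46)))) = 347/(507*(25/46)) = (347/507)*(46/25) = 15962/12675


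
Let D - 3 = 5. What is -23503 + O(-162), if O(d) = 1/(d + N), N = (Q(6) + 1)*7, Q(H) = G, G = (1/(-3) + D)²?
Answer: -54244915/2308 ≈ -23503.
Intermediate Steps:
D = 8 (D = 3 + 5 = 8)
G = 529/9 (G = (1/(-3) + 8)² = (-⅓ + 8)² = (23/3)² = 529/9 ≈ 58.778)
Q(H) = 529/9
N = 3766/9 (N = (529/9 + 1)*7 = (538/9)*7 = 3766/9 ≈ 418.44)
O(d) = 1/(3766/9 + d) (O(d) = 1/(d + 3766/9) = 1/(3766/9 + d))
-23503 + O(-162) = -23503 + 9/(3766 + 9*(-162)) = -23503 + 9/(3766 - 1458) = -23503 + 9/2308 = -54244915/2308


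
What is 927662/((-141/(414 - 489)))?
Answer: 23191550/47 ≈ 4.9344e+5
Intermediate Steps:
927662/((-141/(414 - 489))) = 927662/((-141/(-75))) = 927662/((-1/75*(-141))) = 927662/(47/25) = 927662*(25/47) = 23191550/47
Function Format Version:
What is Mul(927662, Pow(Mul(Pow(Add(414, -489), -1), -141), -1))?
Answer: Rational(23191550, 47) ≈ 4.9344e+5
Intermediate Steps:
Mul(927662, Pow(Mul(Pow(Add(414, -489), -1), -141), -1)) = Mul(927662, Pow(Mul(Pow(-75, -1), -141), -1)) = Mul(927662, Pow(Mul(Rational(-1, 75), -141), -1)) = Mul(927662, Pow(Rational(47, 25), -1)) = Mul(927662, Rational(25, 47)) = Rational(23191550, 47)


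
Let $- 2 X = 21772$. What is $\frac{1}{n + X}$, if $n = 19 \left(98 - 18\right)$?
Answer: $- \frac{1}{9366} \approx -0.00010677$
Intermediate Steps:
$X = -10886$ ($X = \left(- \frac{1}{2}\right) 21772 = -10886$)
$n = 1520$ ($n = 19 \cdot 80 = 1520$)
$\frac{1}{n + X} = \frac{1}{1520 - 10886} = \frac{1}{-9366} = - \frac{1}{9366}$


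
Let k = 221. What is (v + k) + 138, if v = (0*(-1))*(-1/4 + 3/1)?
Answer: 359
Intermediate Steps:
v = 0 (v = 0*(-1*1/4 + 3*1) = 0*(-1/4 + 3) = 0*(11/4) = 0)
(v + k) + 138 = (0 + 221) + 138 = 221 + 138 = 359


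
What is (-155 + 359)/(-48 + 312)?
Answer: 17/22 ≈ 0.77273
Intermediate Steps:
(-155 + 359)/(-48 + 312) = 204/264 = 204*(1/264) = 17/22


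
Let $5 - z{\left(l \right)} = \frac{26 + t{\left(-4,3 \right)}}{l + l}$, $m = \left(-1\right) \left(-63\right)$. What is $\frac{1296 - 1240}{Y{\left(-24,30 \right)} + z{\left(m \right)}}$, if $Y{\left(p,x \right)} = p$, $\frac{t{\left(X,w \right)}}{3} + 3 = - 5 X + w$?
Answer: $- \frac{441}{155} \approx -2.8452$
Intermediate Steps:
$t{\left(X,w \right)} = -9 - 15 X + 3 w$ ($t{\left(X,w \right)} = -9 + 3 \left(- 5 X + w\right) = -9 + 3 \left(w - 5 X\right) = -9 - \left(- 3 w + 15 X\right) = -9 - 15 X + 3 w$)
$m = 63$
$z{\left(l \right)} = 5 - \frac{43}{l}$ ($z{\left(l \right)} = 5 - \frac{26 - -60}{l + l} = 5 - \frac{26 + \left(-9 + 60 + 9\right)}{2 l} = 5 - \left(26 + 60\right) \frac{1}{2 l} = 5 - 86 \frac{1}{2 l} = 5 - \frac{43}{l}$)
$\frac{1296 - 1240}{Y{\left(-24,30 \right)} + z{\left(m \right)}} = \frac{1296 - 1240}{-24 + \left(5 - \frac{43}{63}\right)} = \frac{56}{-24 + \left(5 - \frac{43}{63}\right)} = \frac{56}{-24 + \frac{272}{63}} = \frac{56}{- \frac{1240}{63}} = 56 \left(- \frac{63}{1240}\right) = - \frac{441}{155}$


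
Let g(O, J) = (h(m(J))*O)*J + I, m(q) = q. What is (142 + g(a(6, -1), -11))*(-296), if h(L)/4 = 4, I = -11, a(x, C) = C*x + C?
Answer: -403448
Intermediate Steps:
a(x, C) = C + C*x
h(L) = 16 (h(L) = 4*4 = 16)
g(O, J) = -11 + 16*J*O (g(O, J) = (16*O)*J - 11 = 16*J*O - 11 = -11 + 16*J*O)
(142 + g(a(6, -1), -11))*(-296) = (142 + (-11 + 16*(-11)*(-(1 + 6))))*(-296) = (142 + (-11 + 16*(-11)*(-1*7)))*(-296) = (142 + (-11 + 16*(-11)*(-7)))*(-296) = (142 + (-11 + 1232))*(-296) = (142 + 1221)*(-296) = 1363*(-296) = -403448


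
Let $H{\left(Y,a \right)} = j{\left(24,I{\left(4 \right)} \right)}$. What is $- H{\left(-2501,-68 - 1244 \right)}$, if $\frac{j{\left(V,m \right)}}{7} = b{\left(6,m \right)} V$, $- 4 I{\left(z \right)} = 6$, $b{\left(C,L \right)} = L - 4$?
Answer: $924$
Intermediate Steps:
$b{\left(C,L \right)} = -4 + L$ ($b{\left(C,L \right)} = L - 4 = -4 + L$)
$I{\left(z \right)} = - \frac{3}{2}$ ($I{\left(z \right)} = \left(- \frac{1}{4}\right) 6 = - \frac{3}{2}$)
$j{\left(V,m \right)} = 7 V \left(-4 + m\right)$ ($j{\left(V,m \right)} = 7 \left(-4 + m\right) V = 7 V \left(-4 + m\right)$)
$H{\left(Y,a \right)} = -924$ ($H{\left(Y,a \right)} = 7 \cdot 24 \left(-4 - \frac{3}{2}\right) = 7 \cdot 24 \left(- \frac{11}{2}\right) = -924$)
$- H{\left(-2501,-68 - 1244 \right)} = \left(-1\right) \left(-924\right) = 924$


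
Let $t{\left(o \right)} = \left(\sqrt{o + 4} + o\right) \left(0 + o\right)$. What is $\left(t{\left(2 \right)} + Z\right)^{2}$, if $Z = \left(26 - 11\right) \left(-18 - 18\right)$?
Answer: $287320 - 2144 \sqrt{6} \approx 2.8207 \cdot 10^{5}$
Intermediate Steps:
$t{\left(o \right)} = o \left(o + \sqrt{4 + o}\right)$ ($t{\left(o \right)} = \left(\sqrt{4 + o} + o\right) o = \left(o + \sqrt{4 + o}\right) o = o \left(o + \sqrt{4 + o}\right)$)
$Z = -540$ ($Z = 15 \left(-36\right) = -540$)
$\left(t{\left(2 \right)} + Z\right)^{2} = \left(2 \left(2 + \sqrt{4 + 2}\right) - 540\right)^{2} = \left(2 \left(2 + \sqrt{6}\right) - 540\right)^{2} = \left(\left(4 + 2 \sqrt{6}\right) - 540\right)^{2} = \left(-536 + 2 \sqrt{6}\right)^{2}$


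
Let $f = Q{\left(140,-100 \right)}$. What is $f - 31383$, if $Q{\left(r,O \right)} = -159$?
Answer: $-31542$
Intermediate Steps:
$f = -159$
$f - 31383 = -159 - 31383 = -31542$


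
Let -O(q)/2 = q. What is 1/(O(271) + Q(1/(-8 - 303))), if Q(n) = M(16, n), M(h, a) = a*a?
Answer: -96721/52422781 ≈ -0.0018450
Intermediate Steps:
M(h, a) = a**2
O(q) = -2*q
Q(n) = n**2
1/(O(271) + Q(1/(-8 - 303))) = 1/(-2*271 + (1/(-8 - 303))**2) = 1/(-542 + (1/(-311))**2) = 1/(-542 + (-1/311)**2) = 1/(-542 + 1/96721) = 1/(-52422781/96721) = -96721/52422781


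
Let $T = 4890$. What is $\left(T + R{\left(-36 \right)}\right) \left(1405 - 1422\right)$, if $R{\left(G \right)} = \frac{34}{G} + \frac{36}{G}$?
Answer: $- \frac{1495745}{18} \approx -83097.0$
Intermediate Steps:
$R{\left(G \right)} = \frac{70}{G}$
$\left(T + R{\left(-36 \right)}\right) \left(1405 - 1422\right) = \left(4890 + \frac{70}{-36}\right) \left(1405 - 1422\right) = \left(4890 + 70 \left(- \frac{1}{36}\right)\right) \left(-17\right) = \left(4890 - \frac{35}{18}\right) \left(-17\right) = \frac{87985}{18} \left(-17\right) = - \frac{1495745}{18}$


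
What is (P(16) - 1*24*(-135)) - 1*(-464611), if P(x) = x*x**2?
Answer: 471947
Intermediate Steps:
P(x) = x**3
(P(16) - 1*24*(-135)) - 1*(-464611) = (16**3 - 1*24*(-135)) - 1*(-464611) = (4096 - 24*(-135)) + 464611 = (4096 + 3240) + 464611 = 7336 + 464611 = 471947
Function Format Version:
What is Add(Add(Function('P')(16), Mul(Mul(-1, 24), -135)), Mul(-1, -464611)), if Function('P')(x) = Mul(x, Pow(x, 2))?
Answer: 471947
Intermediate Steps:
Function('P')(x) = Pow(x, 3)
Add(Add(Function('P')(16), Mul(Mul(-1, 24), -135)), Mul(-1, -464611)) = Add(Add(Pow(16, 3), Mul(Mul(-1, 24), -135)), Mul(-1, -464611)) = Add(Add(4096, Mul(-24, -135)), 464611) = Add(Add(4096, 3240), 464611) = Add(7336, 464611) = 471947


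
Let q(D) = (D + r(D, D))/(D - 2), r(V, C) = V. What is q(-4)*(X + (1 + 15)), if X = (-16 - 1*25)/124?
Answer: 1943/93 ≈ 20.892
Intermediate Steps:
X = -41/124 (X = (-16 - 25)*(1/124) = -41*1/124 = -41/124 ≈ -0.33065)
q(D) = 2*D/(-2 + D) (q(D) = (D + D)/(D - 2) = (2*D)/(-2 + D) = 2*D/(-2 + D))
q(-4)*(X + (1 + 15)) = (2*(-4)/(-2 - 4))*(-41/124 + (1 + 15)) = (2*(-4)/(-6))*(-41/124 + 16) = (2*(-4)*(-⅙))*(1943/124) = (4/3)*(1943/124) = 1943/93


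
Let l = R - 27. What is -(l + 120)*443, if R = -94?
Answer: 443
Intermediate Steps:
l = -121 (l = -94 - 27 = -121)
-(l + 120)*443 = -(-121 + 120)*443 = -(-1)*443 = -1*(-443) = 443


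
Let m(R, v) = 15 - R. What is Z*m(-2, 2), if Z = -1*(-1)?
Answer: 17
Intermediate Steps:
Z = 1
Z*m(-2, 2) = 1*(15 - 1*(-2)) = 1*(15 + 2) = 1*17 = 17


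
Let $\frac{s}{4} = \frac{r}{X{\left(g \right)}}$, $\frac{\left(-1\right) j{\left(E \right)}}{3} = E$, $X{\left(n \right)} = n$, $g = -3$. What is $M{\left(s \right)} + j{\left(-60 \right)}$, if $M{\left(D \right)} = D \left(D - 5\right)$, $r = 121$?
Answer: $\frac{243136}{9} \approx 27015.0$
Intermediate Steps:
$j{\left(E \right)} = - 3 E$
$s = - \frac{484}{3}$ ($s = 4 \frac{121}{-3} = 4 \cdot 121 \left(- \frac{1}{3}\right) = 4 \left(- \frac{121}{3}\right) = - \frac{484}{3} \approx -161.33$)
$M{\left(D \right)} = D \left(-5 + D\right)$
$M{\left(s \right)} + j{\left(-60 \right)} = - \frac{484 \left(-5 - \frac{484}{3}\right)}{3} - -180 = \left(- \frac{484}{3}\right) \left(- \frac{499}{3}\right) + 180 = \frac{241516}{9} + 180 = \frac{243136}{9}$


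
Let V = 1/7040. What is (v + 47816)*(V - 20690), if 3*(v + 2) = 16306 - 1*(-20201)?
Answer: -794270887347/640 ≈ -1.2410e+9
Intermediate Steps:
v = 12167 (v = -2 + (16306 - 1*(-20201))/3 = -2 + (16306 + 20201)/3 = -2 + (⅓)*36507 = -2 + 12169 = 12167)
V = 1/7040 ≈ 0.00014205
(v + 47816)*(V - 20690) = (12167 + 47816)*(1/7040 - 20690) = 59983*(-145657599/7040) = -794270887347/640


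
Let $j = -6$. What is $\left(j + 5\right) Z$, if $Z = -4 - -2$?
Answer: $2$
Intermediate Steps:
$Z = -2$ ($Z = -4 + 2 = -2$)
$\left(j + 5\right) Z = \left(-6 + 5\right) \left(-2\right) = \left(-1\right) \left(-2\right) = 2$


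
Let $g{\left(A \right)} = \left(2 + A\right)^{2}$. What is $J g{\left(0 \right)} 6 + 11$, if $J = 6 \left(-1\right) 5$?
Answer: $-709$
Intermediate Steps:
$J = -30$ ($J = \left(-6\right) 5 = -30$)
$J g{\left(0 \right)} 6 + 11 = - 30 \left(2 + 0\right)^{2} \cdot 6 + 11 = - 30 \cdot 2^{2} \cdot 6 + 11 = - 30 \cdot 4 \cdot 6 + 11 = \left(-30\right) 24 + 11 = -720 + 11 = -709$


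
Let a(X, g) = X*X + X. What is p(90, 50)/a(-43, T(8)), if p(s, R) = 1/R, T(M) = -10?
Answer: 1/90300 ≈ 1.1074e-5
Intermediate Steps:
a(X, g) = X + X² (a(X, g) = X² + X = X + X²)
p(90, 50)/a(-43, T(8)) = 1/(50*((-43*(1 - 43)))) = 1/(50*((-43*(-42)))) = (1/50)/1806 = (1/50)*(1/1806) = 1/90300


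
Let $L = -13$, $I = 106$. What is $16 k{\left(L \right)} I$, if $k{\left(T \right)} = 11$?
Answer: $18656$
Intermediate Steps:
$16 k{\left(L \right)} I = 16 \cdot 11 \cdot 106 = 176 \cdot 106 = 18656$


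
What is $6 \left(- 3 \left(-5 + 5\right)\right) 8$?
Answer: $0$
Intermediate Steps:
$6 \left(- 3 \left(-5 + 5\right)\right) 8 = 6 \left(\left(-3\right) 0\right) 8 = 6 \cdot 0 \cdot 8 = 0 \cdot 8 = 0$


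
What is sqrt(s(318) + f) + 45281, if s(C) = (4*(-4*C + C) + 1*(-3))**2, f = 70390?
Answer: 45281 + sqrt(14655151) ≈ 49109.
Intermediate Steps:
s(C) = (-3 - 12*C)**2 (s(C) = (4*(-3*C) - 3)**2 = (-12*C - 3)**2 = (-3 - 12*C)**2)
sqrt(s(318) + f) + 45281 = sqrt(9*(1 + 4*318)**2 + 70390) + 45281 = sqrt(9*(1 + 1272)**2 + 70390) + 45281 = sqrt(9*1273**2 + 70390) + 45281 = sqrt(9*1620529 + 70390) + 45281 = sqrt(14584761 + 70390) + 45281 = sqrt(14655151) + 45281 = 45281 + sqrt(14655151)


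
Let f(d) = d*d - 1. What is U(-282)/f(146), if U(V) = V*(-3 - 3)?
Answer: 564/7105 ≈ 0.079381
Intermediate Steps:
U(V) = -6*V (U(V) = V*(-6) = -6*V)
f(d) = -1 + d² (f(d) = d² - 1 = -1 + d²)
U(-282)/f(146) = (-6*(-282))/(-1 + 146²) = 1692/(-1 + 21316) = 1692/21315 = 1692*(1/21315) = 564/7105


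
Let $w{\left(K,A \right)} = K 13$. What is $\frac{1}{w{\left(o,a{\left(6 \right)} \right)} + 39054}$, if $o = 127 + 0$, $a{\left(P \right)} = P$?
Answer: $\frac{1}{40705} \approx 2.4567 \cdot 10^{-5}$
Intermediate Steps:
$o = 127$
$w{\left(K,A \right)} = 13 K$
$\frac{1}{w{\left(o,a{\left(6 \right)} \right)} + 39054} = \frac{1}{13 \cdot 127 + 39054} = \frac{1}{1651 + 39054} = \frac{1}{40705}$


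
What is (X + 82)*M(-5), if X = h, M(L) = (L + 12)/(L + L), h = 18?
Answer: -70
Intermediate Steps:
M(L) = (12 + L)/(2*L) (M(L) = (12 + L)/((2*L)) = (12 + L)*(1/(2*L)) = (12 + L)/(2*L))
X = 18
(X + 82)*M(-5) = (18 + 82)*((½)*(12 - 5)/(-5)) = 100*((½)*(-⅕)*7) = 100*(-7/10) = -70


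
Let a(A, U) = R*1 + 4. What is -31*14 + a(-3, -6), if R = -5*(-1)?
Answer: -425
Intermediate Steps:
R = 5
a(A, U) = 9 (a(A, U) = 5*1 + 4 = 5 + 4 = 9)
-31*14 + a(-3, -6) = -31*14 + 9 = -434 + 9 = -425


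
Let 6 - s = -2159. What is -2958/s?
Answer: -2958/2165 ≈ -1.3663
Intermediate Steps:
s = 2165 (s = 6 - 1*(-2159) = 6 + 2159 = 2165)
-2958/s = -2958/2165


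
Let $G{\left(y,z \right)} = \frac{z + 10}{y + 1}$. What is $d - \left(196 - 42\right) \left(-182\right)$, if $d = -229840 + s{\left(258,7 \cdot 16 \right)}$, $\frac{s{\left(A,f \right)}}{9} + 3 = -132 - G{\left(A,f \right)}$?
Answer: $- \frac{52585091}{259} \approx -2.0303 \cdot 10^{5}$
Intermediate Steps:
$G{\left(y,z \right)} = \frac{10 + z}{1 + y}$
$s{\left(A,f \right)} = -1215 - \frac{9 \left(10 + f\right)}{1 + A}$ ($s{\left(A,f \right)} = -27 + 9 \left(-132 - \frac{10 + f}{1 + A}\right) = -27 - \left(1188 + \frac{9 \left(10 + f\right)}{1 + A}\right) = -1215 - \frac{9 \left(10 + f\right)}{1 + A}$)
$d = - \frac{59844343}{259}$ ($d = -229840 + \frac{9 \left(-145 - 7 \cdot 16 - 34830\right)}{1 + 258} = -229840 + \frac{9 \left(-145 - 112 - 34830\right)}{259} = -229840 + 9 \cdot \frac{1}{259} \left(-145 - 112 - 34830\right) = -229840 + 9 \cdot \frac{1}{259} \left(-35087\right) = -229840 - \frac{315783}{259} = - \frac{59844343}{259} \approx -2.3106 \cdot 10^{5}$)
$d - \left(196 - 42\right) \left(-182\right) = - \frac{59844343}{259} - \left(196 - 42\right) \left(-182\right) = - \frac{59844343}{259} - 154 \left(-182\right) = - \frac{59844343}{259} - -28028 = - \frac{59844343}{259} + 28028 = - \frac{52585091}{259}$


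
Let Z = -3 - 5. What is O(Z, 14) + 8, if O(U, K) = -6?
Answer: 2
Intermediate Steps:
Z = -8
O(Z, 14) + 8 = -6 + 8 = 2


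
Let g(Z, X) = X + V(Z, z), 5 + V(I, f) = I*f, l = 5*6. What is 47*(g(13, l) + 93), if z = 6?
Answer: 9212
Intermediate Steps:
l = 30
V(I, f) = -5 + I*f
g(Z, X) = -5 + X + 6*Z (g(Z, X) = X + (-5 + Z*6) = X + (-5 + 6*Z) = -5 + X + 6*Z)
47*(g(13, l) + 93) = 47*((-5 + 30 + 6*13) + 93) = 47*((-5 + 30 + 78) + 93) = 47*(103 + 93) = 47*196 = 9212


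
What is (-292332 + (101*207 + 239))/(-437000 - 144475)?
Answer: 271186/581475 ≈ 0.46638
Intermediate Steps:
(-292332 + (101*207 + 239))/(-437000 - 144475) = (-292332 + (20907 + 239))/(-581475) = (-292332 + 21146)*(-1/581475) = -271186*(-1/581475) = 271186/581475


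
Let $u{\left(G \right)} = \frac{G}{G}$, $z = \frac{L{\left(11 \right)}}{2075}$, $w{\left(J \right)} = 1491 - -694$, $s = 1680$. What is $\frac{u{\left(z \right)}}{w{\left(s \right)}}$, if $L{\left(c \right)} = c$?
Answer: $\frac{1}{2185} \approx 0.00045767$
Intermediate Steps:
$w{\left(J \right)} = 2185$ ($w{\left(J \right)} = 1491 + 694 = 2185$)
$z = \frac{11}{2075} \approx 0.0053012$
$u{\left(G \right)} = 1$
$\frac{u{\left(z \right)}}{w{\left(s \right)}} = 1 \cdot \frac{1}{2185} = \frac{1}{2185}$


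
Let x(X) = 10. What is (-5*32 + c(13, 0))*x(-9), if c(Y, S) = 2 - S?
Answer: -1580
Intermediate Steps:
(-5*32 + c(13, 0))*x(-9) = (-5*32 + (2 - 1*0))*10 = (-160 + (2 + 0))*10 = (-160 + 2)*10 = -158*10 = -1580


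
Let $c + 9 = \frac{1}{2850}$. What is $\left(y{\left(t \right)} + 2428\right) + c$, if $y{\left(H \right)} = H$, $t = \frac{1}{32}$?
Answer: $\frac{110307841}{45600} \approx 2419.0$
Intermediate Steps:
$t = \frac{1}{32} \approx 0.03125$
$c = - \frac{25649}{2850}$ ($c = -9 + \frac{1}{2850} = - \frac{25649}{2850} \approx -8.9996$)
$\left(y{\left(t \right)} + 2428\right) + c = \left(\frac{1}{32} + 2428\right) - \frac{25649}{2850} = \frac{77697}{32} - \frac{25649}{2850} = \frac{110307841}{45600}$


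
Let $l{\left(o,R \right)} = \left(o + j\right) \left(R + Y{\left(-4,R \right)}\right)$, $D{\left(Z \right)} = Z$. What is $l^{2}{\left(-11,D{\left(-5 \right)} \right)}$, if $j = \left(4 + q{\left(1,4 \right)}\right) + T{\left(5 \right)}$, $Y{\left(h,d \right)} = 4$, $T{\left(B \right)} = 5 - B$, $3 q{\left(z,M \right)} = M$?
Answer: $\frac{289}{9} \approx 32.111$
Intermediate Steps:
$q{\left(z,M \right)} = \frac{M}{3}$
$j = \frac{16}{3}$ ($j = \left(4 + \frac{1}{3} \cdot 4\right) + \left(5 - 5\right) = \left(4 + \frac{4}{3}\right) + \left(5 - 5\right) = \frac{16}{3} + 0 = \frac{16}{3} \approx 5.3333$)
$l{\left(o,R \right)} = \left(4 + R\right) \left(\frac{16}{3} + o\right)$ ($l{\left(o,R \right)} = \left(o + \frac{16}{3}\right) \left(R + 4\right) = \left(\frac{16}{3} + o\right) \left(4 + R\right) = \left(4 + R\right) \left(\frac{16}{3} + o\right)$)
$l^{2}{\left(-11,D{\left(-5 \right)} \right)} = \left(\frac{64}{3} + 4 \left(-11\right) + \frac{16}{3} \left(-5\right) - -55\right)^{2} = \left(\frac{64}{3} - 44 - \frac{80}{3} + 55\right)^{2} = \left(\frac{17}{3}\right)^{2} = \frac{289}{9}$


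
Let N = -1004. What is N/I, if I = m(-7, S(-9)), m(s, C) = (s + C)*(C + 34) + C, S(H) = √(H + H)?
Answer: 8032/2489 + 5271*I*√2/4978 ≈ 3.227 + 1.4975*I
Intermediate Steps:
S(H) = √2*√H (S(H) = √(2*H) = √2*√H)
m(s, C) = C + (34 + C)*(C + s) (m(s, C) = (C + s)*(34 + C) + C = (34 + C)*(C + s) + C = C + (34 + C)*(C + s))
I = -256 + 84*I*√2 (I = (√2*√(-9))² + 34*(-7) + 35*(√2*√(-9)) + (√2*√(-9))*(-7) = (√2*(3*I))² - 238 + 35*(√2*(3*I)) + (√2*(3*I))*(-7) = (3*I*√2)² - 238 + 35*(3*I*√2) + (3*I*√2)*(-7) = -18 - 238 + 105*I*√2 - 21*I*√2 = -256 + 84*I*√2 ≈ -256.0 + 118.79*I)
N/I = -1004/(-256 + 84*I*√2)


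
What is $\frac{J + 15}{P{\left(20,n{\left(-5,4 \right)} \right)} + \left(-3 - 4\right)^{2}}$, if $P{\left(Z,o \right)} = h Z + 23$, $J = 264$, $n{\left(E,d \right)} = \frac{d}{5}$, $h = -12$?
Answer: $- \frac{93}{56} \approx -1.6607$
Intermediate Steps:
$n{\left(E,d \right)} = \frac{d}{5}$ ($n{\left(E,d \right)} = d \frac{1}{5} = \frac{d}{5}$)
$P{\left(Z,o \right)} = 23 - 12 Z$ ($P{\left(Z,o \right)} = - 12 Z + 23 = 23 - 12 Z$)
$\frac{J + 15}{P{\left(20,n{\left(-5,4 \right)} \right)} + \left(-3 - 4\right)^{2}} = \frac{264 + 15}{\left(23 - 240\right) + \left(-3 - 4\right)^{2}} = \frac{279}{\left(23 - 240\right) + \left(-7\right)^{2}} = \frac{279}{-217 + 49} = \frac{279}{-168} = 279 \left(- \frac{1}{168}\right) = - \frac{93}{56}$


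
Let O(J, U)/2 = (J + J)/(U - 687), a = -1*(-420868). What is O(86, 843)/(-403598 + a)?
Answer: 43/336765 ≈ 0.00012769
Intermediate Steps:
a = 420868
O(J, U) = 4*J/(-687 + U) (O(J, U) = 2*((J + J)/(U - 687)) = 2*((2*J)/(-687 + U)) = 2*(2*J/(-687 + U)) = 4*J/(-687 + U))
O(86, 843)/(-403598 + a) = (4*86/(-687 + 843))/(-403598 + 420868) = (4*86/156)/17270 = (4*86*(1/156))*(1/17270) = (86/39)*(1/17270) = 43/336765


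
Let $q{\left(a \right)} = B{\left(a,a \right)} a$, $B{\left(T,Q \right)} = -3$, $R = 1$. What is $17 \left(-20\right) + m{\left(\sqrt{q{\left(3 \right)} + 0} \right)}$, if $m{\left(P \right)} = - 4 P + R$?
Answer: $-339 - 12 i \approx -339.0 - 12.0 i$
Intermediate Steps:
$q{\left(a \right)} = - 3 a$
$m{\left(P \right)} = 1 - 4 P$ ($m{\left(P \right)} = - 4 P + 1 = 1 - 4 P$)
$17 \left(-20\right) + m{\left(\sqrt{q{\left(3 \right)} + 0} \right)} = 17 \left(-20\right) + \left(1 - 4 \sqrt{\left(-3\right) 3 + 0}\right) = -340 + \left(1 - 4 \sqrt{-9 + 0}\right) = -340 + \left(1 - 4 \sqrt{-9}\right) = -340 + \left(1 - 4 \cdot 3 i\right) = -340 + \left(1 - 12 i\right) = -339 - 12 i$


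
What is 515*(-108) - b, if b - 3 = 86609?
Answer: -142232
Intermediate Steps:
b = 86612 (b = 3 + 86609 = 86612)
515*(-108) - b = 515*(-108) - 1*86612 = -55620 - 86612 = -142232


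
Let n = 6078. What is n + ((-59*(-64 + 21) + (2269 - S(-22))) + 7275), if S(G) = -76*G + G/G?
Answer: 16486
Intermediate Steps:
S(G) = 1 - 76*G (S(G) = -76*G + 1 = 1 - 76*G)
n + ((-59*(-64 + 21) + (2269 - S(-22))) + 7275) = 6078 + ((-59*(-64 + 21) + (2269 - (1 - 76*(-22)))) + 7275) = 6078 + ((-59*(-43) + (2269 - (1 + 1672))) + 7275) = 6078 + ((2537 + (2269 - 1*1673)) + 7275) = 6078 + ((2537 + (2269 - 1673)) + 7275) = 6078 + ((2537 + 596) + 7275) = 6078 + (3133 + 7275) = 6078 + 10408 = 16486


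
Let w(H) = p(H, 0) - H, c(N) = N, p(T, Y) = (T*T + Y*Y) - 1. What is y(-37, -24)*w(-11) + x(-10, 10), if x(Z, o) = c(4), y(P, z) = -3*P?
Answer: 14545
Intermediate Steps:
p(T, Y) = -1 + T² + Y² (p(T, Y) = (T² + Y²) - 1 = -1 + T² + Y²)
x(Z, o) = 4
w(H) = -1 + H² - H (w(H) = (-1 + H² + 0²) - H = (-1 + H² + 0) - H = (-1 + H²) - H = -1 + H² - H)
y(-37, -24)*w(-11) + x(-10, 10) = (-3*(-37))*(-1 + (-11)² - 1*(-11)) + 4 = 111*(-1 + 121 + 11) + 4 = 111*131 + 4 = 14541 + 4 = 14545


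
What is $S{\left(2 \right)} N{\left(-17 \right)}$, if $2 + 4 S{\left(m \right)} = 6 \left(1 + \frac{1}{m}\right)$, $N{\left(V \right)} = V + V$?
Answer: $- \frac{119}{2} \approx -59.5$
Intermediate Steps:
$N{\left(V \right)} = 2 V$
$S{\left(m \right)} = 1 + \frac{3}{2 m}$ ($S{\left(m \right)} = - \frac{1}{2} + \frac{6 \left(1 + \frac{1}{m}\right)}{4} = - \frac{1}{2} + \frac{6 + \frac{6}{m}}{4} = - \frac{1}{2} + \left(\frac{3}{2} + \frac{3}{2 m}\right) = 1 + \frac{3}{2 m}$)
$S{\left(2 \right)} N{\left(-17 \right)} = \frac{\frac{3}{2} + 2}{2} \cdot 2 \left(-17\right) = \frac{1}{2} \cdot \frac{7}{2} \left(-34\right) = \frac{7}{4} \left(-34\right) = - \frac{119}{2}$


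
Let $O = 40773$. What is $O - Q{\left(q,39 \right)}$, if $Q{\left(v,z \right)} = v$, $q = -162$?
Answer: $40935$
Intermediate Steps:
$O - Q{\left(q,39 \right)} = 40773 - -162 = 40773 + 162 = 40935$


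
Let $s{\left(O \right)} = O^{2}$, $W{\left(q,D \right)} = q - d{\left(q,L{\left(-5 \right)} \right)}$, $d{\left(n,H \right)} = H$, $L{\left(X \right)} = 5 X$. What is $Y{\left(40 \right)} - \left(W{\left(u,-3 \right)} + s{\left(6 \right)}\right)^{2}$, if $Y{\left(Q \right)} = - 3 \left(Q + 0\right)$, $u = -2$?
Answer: $-3601$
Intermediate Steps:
$Y{\left(Q \right)} = - 3 Q$
$W{\left(q,D \right)} = 25 + q$ ($W{\left(q,D \right)} = q - 5 \left(-5\right) = q - -25 = q + 25 = 25 + q$)
$Y{\left(40 \right)} - \left(W{\left(u,-3 \right)} + s{\left(6 \right)}\right)^{2} = \left(-3\right) 40 - \left(\left(25 - 2\right) + 6^{2}\right)^{2} = -120 - \left(23 + 36\right)^{2} = -120 - 59^{2} = -120 - 3481 = -3601$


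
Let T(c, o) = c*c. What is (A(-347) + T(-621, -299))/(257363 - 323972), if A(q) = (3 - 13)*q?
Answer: -389111/66609 ≈ -5.8417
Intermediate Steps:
T(c, o) = c**2
A(q) = -10*q
(A(-347) + T(-621, -299))/(257363 - 323972) = (-10*(-347) + (-621)**2)/(257363 - 323972) = (3470 + 385641)/(-66609) = 389111*(-1/66609) = -389111/66609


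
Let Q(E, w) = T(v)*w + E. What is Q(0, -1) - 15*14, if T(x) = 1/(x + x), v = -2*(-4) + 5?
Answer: -5461/26 ≈ -210.04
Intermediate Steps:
v = 13 (v = 8 + 5 = 13)
T(x) = 1/(2*x)
Q(E, w) = E + w/26 (Q(E, w) = ((½)/13)*w + E = ((½)*(1/13))*w + E = w/26 + E = E + w/26)
Q(0, -1) - 15*14 = (0 + (1/26)*(-1)) - 15*14 = (0 - 1/26) - 210 = -1/26 - 210 = -5461/26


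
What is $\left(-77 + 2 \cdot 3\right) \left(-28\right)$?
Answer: $1988$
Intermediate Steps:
$\left(-77 + 2 \cdot 3\right) \left(-28\right) = \left(-77 + 6\right) \left(-28\right) = \left(-71\right) \left(-28\right) = 1988$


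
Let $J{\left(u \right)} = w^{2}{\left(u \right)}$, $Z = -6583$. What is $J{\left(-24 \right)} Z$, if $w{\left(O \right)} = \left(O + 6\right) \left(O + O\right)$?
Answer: $-4914183168$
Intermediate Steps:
$w{\left(O \right)} = 2 O \left(6 + O\right)$ ($w{\left(O \right)} = \left(6 + O\right) 2 O = 2 O \left(6 + O\right)$)
$J{\left(u \right)} = 4 u^{2} \left(6 + u\right)^{2}$ ($J{\left(u \right)} = \left(2 u \left(6 + u\right)\right)^{2} = 4 u^{2} \left(6 + u\right)^{2}$)
$J{\left(-24 \right)} Z = 4 \left(-24\right)^{2} \left(6 - 24\right)^{2} \left(-6583\right) = 4 \cdot 576 \left(-18\right)^{2} \left(-6583\right) = 4 \cdot 576 \cdot 324 \left(-6583\right) = 746496 \left(-6583\right) = -4914183168$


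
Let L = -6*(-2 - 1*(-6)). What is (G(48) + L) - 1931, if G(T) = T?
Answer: -1907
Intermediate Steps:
L = -24 (L = -6*(-2 + 6) = -6*4 = -24)
(G(48) + L) - 1931 = (48 - 24) - 1931 = 24 - 1931 = -1907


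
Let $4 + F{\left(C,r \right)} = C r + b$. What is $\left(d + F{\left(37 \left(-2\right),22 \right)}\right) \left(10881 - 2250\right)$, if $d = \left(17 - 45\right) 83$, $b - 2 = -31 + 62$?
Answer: $-33859413$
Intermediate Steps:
$b = 33$ ($b = 2 + \left(-31 + 62\right) = 2 + 31 = 33$)
$d = -2324$ ($d = \left(-28\right) 83 = -2324$)
$F{\left(C,r \right)} = 29 + C r$ ($F{\left(C,r \right)} = -4 + \left(C r + 33\right) = -4 + \left(33 + C r\right) = 29 + C r$)
$\left(d + F{\left(37 \left(-2\right),22 \right)}\right) \left(10881 - 2250\right) = \left(-2324 + \left(29 + 37 \left(-2\right) 22\right)\right) \left(10881 - 2250\right) = \left(-2324 + \left(29 - 1628\right)\right) 8631 = \left(-2324 - 1599\right) 8631 = \left(-3923\right) 8631 = -33859413$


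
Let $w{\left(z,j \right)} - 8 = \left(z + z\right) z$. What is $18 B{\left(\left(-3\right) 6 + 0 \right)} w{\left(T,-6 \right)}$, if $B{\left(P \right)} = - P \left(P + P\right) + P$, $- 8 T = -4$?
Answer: $-101898$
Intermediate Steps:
$T = \frac{1}{2}$ ($T = \left(- \frac{1}{8}\right) \left(-4\right) = \frac{1}{2} \approx 0.5$)
$w{\left(z,j \right)} = 8 + 2 z^{2}$ ($w{\left(z,j \right)} = 8 + \left(z + z\right) z = 8 + 2 z z = 8 + 2 z^{2}$)
$B{\left(P \right)} = P - 2 P^{2}$ ($B{\left(P \right)} = - P 2 P + P = - 2 P^{2} + P = P - 2 P^{2}$)
$18 B{\left(\left(-3\right) 6 + 0 \right)} w{\left(T,-6 \right)} = 18 \left(\left(-3\right) 6 + 0\right) \left(1 - 2 \left(\left(-3\right) 6 + 0\right)\right) \left(8 + \frac{2}{4}\right) = 18 \left(-18 + 0\right) \left(1 - 2 \left(-18 + 0\right)\right) \left(8 + 2 \cdot \frac{1}{4}\right) = 18 \left(- 18 \left(1 - -36\right)\right) \left(8 + \frac{1}{2}\right) = 18 \left(- 18 \left(1 + 36\right)\right) \frac{17}{2} = 18 \left(\left(-18\right) 37\right) \frac{17}{2} = 18 \left(-666\right) \frac{17}{2} = \left(-11988\right) \frac{17}{2} = -101898$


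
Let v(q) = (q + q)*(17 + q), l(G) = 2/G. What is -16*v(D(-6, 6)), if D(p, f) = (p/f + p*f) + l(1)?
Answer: -20160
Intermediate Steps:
D(p, f) = 2 + f*p + p/f (D(p, f) = (p/f + p*f) + 2/1 = (p/f + f*p) + 2*1 = (f*p + p/f) + 2 = 2 + f*p + p/f)
v(q) = 2*q*(17 + q) (v(q) = (2*q)*(17 + q) = 2*q*(17 + q))
-16*v(D(-6, 6)) = -32*(2 + 6*(-6) - 6/6)*(17 + (2 + 6*(-6) - 6/6)) = -32*(2 - 36 - 6*⅙)*(17 + (2 - 36 - 6*⅙)) = -32*(2 - 36 - 1)*(17 + (2 - 36 - 1)) = -32*(-35)*(17 - 35) = -32*(-35)*(-18) = -16*1260 = -20160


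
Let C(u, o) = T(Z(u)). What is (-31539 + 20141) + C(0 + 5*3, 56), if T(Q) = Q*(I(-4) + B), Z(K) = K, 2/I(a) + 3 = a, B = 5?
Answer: -79291/7 ≈ -11327.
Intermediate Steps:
I(a) = 2/(-3 + a)
T(Q) = 33*Q/7 (T(Q) = Q*(2/(-3 - 4) + 5) = Q*(2/(-7) + 5) = Q*(2*(-⅐) + 5) = Q*(-2/7 + 5) = Q*(33/7) = 33*Q/7)
C(u, o) = 33*u/7
(-31539 + 20141) + C(0 + 5*3, 56) = (-31539 + 20141) + 33*(0 + 5*3)/7 = -11398 + 33*(0 + 15)/7 = -11398 + (33/7)*15 = -11398 + 495/7 = -79291/7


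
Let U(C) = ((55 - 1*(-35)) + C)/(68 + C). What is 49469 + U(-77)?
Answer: 445208/9 ≈ 49468.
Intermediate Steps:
U(C) = (90 + C)/(68 + C) (U(C) = ((55 + 35) + C)/(68 + C) = (90 + C)/(68 + C))
49469 + U(-77) = 49469 + (90 - 77)/(68 - 77) = 49469 + 13/(-9) = 49469 - ⅑*13 = 49469 - 13/9 = 445208/9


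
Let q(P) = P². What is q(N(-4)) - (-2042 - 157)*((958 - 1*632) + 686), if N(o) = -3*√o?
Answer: 2225352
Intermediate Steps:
q(N(-4)) - (-2042 - 157)*((958 - 1*632) + 686) = (-6*I)² - (-2042 - 157)*((958 - 1*632) + 686) = (-6*I)² - (-2199)*((958 - 632) + 686) = (-6*I)² - (-2199)*(326 + 686) = -36 - (-2199)*1012 = -36 - 1*(-2225388) = -36 + 2225388 = 2225352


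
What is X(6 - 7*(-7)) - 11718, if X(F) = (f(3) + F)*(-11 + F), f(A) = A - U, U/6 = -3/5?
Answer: -45038/5 ≈ -9007.6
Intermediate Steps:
U = -18/5 (U = 6*(-3/5) = -18/5 ≈ -3.6000)
f(A) = 18/5 + A (f(A) = A - 1*(-18/5) = A + 18/5 = 18/5 + A)
X(F) = (-11 + F)*(33/5 + F) (X(F) = ((18/5 + 3) + F)*(-11 + F) = (33/5 + F)*(-11 + F) = (-11 + F)*(33/5 + F))
X(6 - 7*(-7)) - 11718 = (-363/5 + (6 - 7*(-7))**2 - 22*(6 - 7*(-7))/5) - 11718 = (-363/5 + (6 + 49)**2 - 22*(6 + 49)/5) - 11718 = (-363/5 + 55**2 - 22/5*55) - 11718 = (-363/5 + 3025 - 242) - 11718 = 13552/5 - 11718 = -45038/5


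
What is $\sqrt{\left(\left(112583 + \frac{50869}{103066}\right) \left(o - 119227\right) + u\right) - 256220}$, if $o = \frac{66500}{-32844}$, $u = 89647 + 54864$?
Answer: $\frac{i \sqrt{5449851805847872332471362}}{20149403} \approx 1.1586 \cdot 10^{5} i$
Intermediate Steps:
$u = 144511$
$o = - \frac{2375}{1173}$ ($o = 66500 \left(- \frac{1}{32844}\right) = - \frac{2375}{1173} \approx -2.0247$)
$\sqrt{\left(\left(112583 + \frac{50869}{103066}\right) \left(o - 119227\right) + u\right) - 256220} = \sqrt{\left(\left(112583 + \frac{50869}{103066}\right) \left(- \frac{2375}{1173} - 119227\right) + 144511\right) - 256220} = \sqrt{\left(\left(112583 + 50869 \cdot \frac{1}{103066}\right) \left(- \frac{139855646}{1173}\right) + 144511\right) - 256220} = \sqrt{\left(\left(112583 + \frac{50869}{103066}\right) \left(- \frac{139855646}{1173}\right) + 144511\right) - 256220} = \sqrt{\left(\frac{11603530347}{103066} \left(- \frac{139855646}{1173}\right) + 144511\right) - 256220} = \sqrt{\left(- \frac{270469872093381527}{20149403} + 144511\right) - 256220} = \sqrt{- \frac{270466960283004594}{20149403} - 256220} = \sqrt{- \frac{270472122963041254}{20149403}} = \frac{i \sqrt{5449851805847872332471362}}{20149403}$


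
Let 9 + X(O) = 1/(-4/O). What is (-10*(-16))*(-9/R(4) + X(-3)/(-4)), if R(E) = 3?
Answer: -150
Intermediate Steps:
X(O) = -9 - O/4 (X(O) = -9 + 1/(-4/O) = -9 - O/4)
(-10*(-16))*(-9/R(4) + X(-3)/(-4)) = (-10*(-16))*(-9/3 + (-9 - 1/4*(-3))/(-4)) = 160*(-9*1/3 + (-9 + 3/4)*(-1/4)) = 160*(-3 - 33/4*(-1/4)) = 160*(-3 + 33/16) = 160*(-15/16) = -150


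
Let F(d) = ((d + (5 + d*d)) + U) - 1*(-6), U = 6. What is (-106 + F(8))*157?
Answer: -2669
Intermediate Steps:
F(d) = 17 + d + d² (F(d) = ((d + (5 + d*d)) + 6) - 1*(-6) = ((d + (5 + d²)) + 6) + 6 = ((5 + d + d²) + 6) + 6 = (11 + d + d²) + 6 = 17 + d + d²)
(-106 + F(8))*157 = (-106 + (17 + 8 + 8²))*157 = (-106 + (17 + 8 + 64))*157 = (-106 + 89)*157 = -17*157 = -2669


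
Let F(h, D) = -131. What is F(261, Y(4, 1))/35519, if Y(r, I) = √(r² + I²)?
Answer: -131/35519 ≈ -0.0036882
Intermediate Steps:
Y(r, I) = √(I² + r²)
F(261, Y(4, 1))/35519 = -131/35519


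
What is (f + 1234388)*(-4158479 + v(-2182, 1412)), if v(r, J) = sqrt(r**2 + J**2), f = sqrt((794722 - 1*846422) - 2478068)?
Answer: -2*(617194 + I*sqrt(632442))*(4158479 - 2*sqrt(1688717)) ≈ -5.13e+12 - 6.61e+9*I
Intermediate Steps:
f = 2*I*sqrt(632442) (f = sqrt((794722 - 846422) - 2478068) = sqrt(-51700 - 2478068) = sqrt(-2529768) = 2*I*sqrt(632442) ≈ 1590.5*I)
v(r, J) = sqrt(J**2 + r**2)
(f + 1234388)*(-4158479 + v(-2182, 1412)) = (2*I*sqrt(632442) + 1234388)*(-4158479 + sqrt(1412**2 + (-2182)**2)) = (1234388 + 2*I*sqrt(632442))*(-4158479 + sqrt(1993744 + 4761124)) = (1234388 + 2*I*sqrt(632442))*(-4158479 + sqrt(6754868)) = (1234388 + 2*I*sqrt(632442))*(-4158479 + 2*sqrt(1688717)) = (-4158479 + 2*sqrt(1688717))*(1234388 + 2*I*sqrt(632442))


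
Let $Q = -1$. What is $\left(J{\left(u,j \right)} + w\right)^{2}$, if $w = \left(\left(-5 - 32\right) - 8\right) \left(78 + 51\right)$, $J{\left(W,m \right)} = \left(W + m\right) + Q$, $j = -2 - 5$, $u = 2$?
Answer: $33767721$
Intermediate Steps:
$j = -7$
$J{\left(W,m \right)} = -1 + W + m$ ($J{\left(W,m \right)} = \left(W + m\right) - 1 = -1 + W + m$)
$w = -5805$ ($w = \left(\left(-5 - 32\right) - 8\right) 129 = \left(-37 - 8\right) 129 = \left(-45\right) 129 = -5805$)
$\left(J{\left(u,j \right)} + w\right)^{2} = \left(\left(-1 + 2 - 7\right) - 5805\right)^{2} = \left(-6 - 5805\right)^{2} = \left(-5811\right)^{2} = 33767721$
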